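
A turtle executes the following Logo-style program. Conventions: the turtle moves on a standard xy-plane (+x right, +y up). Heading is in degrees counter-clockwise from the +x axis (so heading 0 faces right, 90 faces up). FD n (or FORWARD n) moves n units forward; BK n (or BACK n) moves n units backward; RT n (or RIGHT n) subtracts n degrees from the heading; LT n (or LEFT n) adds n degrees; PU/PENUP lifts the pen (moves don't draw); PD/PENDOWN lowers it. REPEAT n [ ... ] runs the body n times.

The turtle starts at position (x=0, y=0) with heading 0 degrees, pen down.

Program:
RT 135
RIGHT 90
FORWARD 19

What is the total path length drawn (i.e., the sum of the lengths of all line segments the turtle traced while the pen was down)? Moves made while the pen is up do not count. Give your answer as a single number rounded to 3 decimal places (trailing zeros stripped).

Answer: 19

Derivation:
Executing turtle program step by step:
Start: pos=(0,0), heading=0, pen down
RT 135: heading 0 -> 225
RT 90: heading 225 -> 135
FD 19: (0,0) -> (-13.435,13.435) [heading=135, draw]
Final: pos=(-13.435,13.435), heading=135, 1 segment(s) drawn

Segment lengths:
  seg 1: (0,0) -> (-13.435,13.435), length = 19
Total = 19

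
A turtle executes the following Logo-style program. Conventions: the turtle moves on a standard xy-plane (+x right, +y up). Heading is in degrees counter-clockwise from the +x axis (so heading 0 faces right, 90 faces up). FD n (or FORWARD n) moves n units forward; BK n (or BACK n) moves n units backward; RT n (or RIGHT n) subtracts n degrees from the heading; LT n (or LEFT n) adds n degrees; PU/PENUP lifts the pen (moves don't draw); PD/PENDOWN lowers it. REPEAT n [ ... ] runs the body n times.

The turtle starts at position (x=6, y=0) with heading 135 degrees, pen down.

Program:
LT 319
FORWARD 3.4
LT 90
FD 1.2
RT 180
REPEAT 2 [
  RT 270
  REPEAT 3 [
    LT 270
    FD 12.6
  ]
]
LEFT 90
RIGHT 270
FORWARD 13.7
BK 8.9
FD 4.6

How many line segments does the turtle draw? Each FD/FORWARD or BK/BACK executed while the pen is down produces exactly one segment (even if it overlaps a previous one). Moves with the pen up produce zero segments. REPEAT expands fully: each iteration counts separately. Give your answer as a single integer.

Executing turtle program step by step:
Start: pos=(6,0), heading=135, pen down
LT 319: heading 135 -> 94
FD 3.4: (6,0) -> (5.763,3.392) [heading=94, draw]
LT 90: heading 94 -> 184
FD 1.2: (5.763,3.392) -> (4.566,3.308) [heading=184, draw]
RT 180: heading 184 -> 4
REPEAT 2 [
  -- iteration 1/2 --
  RT 270: heading 4 -> 94
  REPEAT 3 [
    -- iteration 1/3 --
    LT 270: heading 94 -> 4
    FD 12.6: (4.566,3.308) -> (17.135,4.187) [heading=4, draw]
    -- iteration 2/3 --
    LT 270: heading 4 -> 274
    FD 12.6: (17.135,4.187) -> (18.014,-8.382) [heading=274, draw]
    -- iteration 3/3 --
    LT 270: heading 274 -> 184
    FD 12.6: (18.014,-8.382) -> (5.445,-9.261) [heading=184, draw]
  ]
  -- iteration 2/2 --
  RT 270: heading 184 -> 274
  REPEAT 3 [
    -- iteration 1/3 --
    LT 270: heading 274 -> 184
    FD 12.6: (5.445,-9.261) -> (-7.125,-10.14) [heading=184, draw]
    -- iteration 2/3 --
    LT 270: heading 184 -> 94
    FD 12.6: (-7.125,-10.14) -> (-8.004,2.429) [heading=94, draw]
    -- iteration 3/3 --
    LT 270: heading 94 -> 4
    FD 12.6: (-8.004,2.429) -> (4.566,3.308) [heading=4, draw]
  ]
]
LT 90: heading 4 -> 94
RT 270: heading 94 -> 184
FD 13.7: (4.566,3.308) -> (-9.101,2.352) [heading=184, draw]
BK 8.9: (-9.101,2.352) -> (-0.223,2.973) [heading=184, draw]
FD 4.6: (-0.223,2.973) -> (-4.811,2.652) [heading=184, draw]
Final: pos=(-4.811,2.652), heading=184, 11 segment(s) drawn
Segments drawn: 11

Answer: 11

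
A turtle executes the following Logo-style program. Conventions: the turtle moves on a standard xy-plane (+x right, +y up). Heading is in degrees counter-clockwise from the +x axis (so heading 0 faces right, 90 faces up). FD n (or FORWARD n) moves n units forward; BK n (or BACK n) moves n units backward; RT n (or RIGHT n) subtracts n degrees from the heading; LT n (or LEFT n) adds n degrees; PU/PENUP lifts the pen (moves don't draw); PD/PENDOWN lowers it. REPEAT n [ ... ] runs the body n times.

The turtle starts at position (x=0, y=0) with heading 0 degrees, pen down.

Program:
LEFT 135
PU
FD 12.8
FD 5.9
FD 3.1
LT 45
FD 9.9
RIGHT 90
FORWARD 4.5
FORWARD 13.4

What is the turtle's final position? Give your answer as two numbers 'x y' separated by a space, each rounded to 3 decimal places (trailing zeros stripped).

Executing turtle program step by step:
Start: pos=(0,0), heading=0, pen down
LT 135: heading 0 -> 135
PU: pen up
FD 12.8: (0,0) -> (-9.051,9.051) [heading=135, move]
FD 5.9: (-9.051,9.051) -> (-13.223,13.223) [heading=135, move]
FD 3.1: (-13.223,13.223) -> (-15.415,15.415) [heading=135, move]
LT 45: heading 135 -> 180
FD 9.9: (-15.415,15.415) -> (-25.315,15.415) [heading=180, move]
RT 90: heading 180 -> 90
FD 4.5: (-25.315,15.415) -> (-25.315,19.915) [heading=90, move]
FD 13.4: (-25.315,19.915) -> (-25.315,33.315) [heading=90, move]
Final: pos=(-25.315,33.315), heading=90, 0 segment(s) drawn

Answer: -25.315 33.315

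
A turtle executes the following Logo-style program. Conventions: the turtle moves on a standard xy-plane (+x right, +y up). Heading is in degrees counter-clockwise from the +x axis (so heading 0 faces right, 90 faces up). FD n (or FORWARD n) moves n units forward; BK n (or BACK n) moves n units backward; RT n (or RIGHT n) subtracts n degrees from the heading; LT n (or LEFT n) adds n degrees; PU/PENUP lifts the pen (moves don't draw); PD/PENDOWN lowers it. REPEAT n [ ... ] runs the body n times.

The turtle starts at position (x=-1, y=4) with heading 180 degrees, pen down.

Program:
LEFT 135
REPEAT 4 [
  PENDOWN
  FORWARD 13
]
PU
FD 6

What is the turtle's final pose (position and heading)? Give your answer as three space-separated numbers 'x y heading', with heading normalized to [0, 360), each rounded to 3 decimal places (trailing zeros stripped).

Executing turtle program step by step:
Start: pos=(-1,4), heading=180, pen down
LT 135: heading 180 -> 315
REPEAT 4 [
  -- iteration 1/4 --
  PD: pen down
  FD 13: (-1,4) -> (8.192,-5.192) [heading=315, draw]
  -- iteration 2/4 --
  PD: pen down
  FD 13: (8.192,-5.192) -> (17.385,-14.385) [heading=315, draw]
  -- iteration 3/4 --
  PD: pen down
  FD 13: (17.385,-14.385) -> (26.577,-23.577) [heading=315, draw]
  -- iteration 4/4 --
  PD: pen down
  FD 13: (26.577,-23.577) -> (35.77,-32.77) [heading=315, draw]
]
PU: pen up
FD 6: (35.77,-32.77) -> (40.012,-37.012) [heading=315, move]
Final: pos=(40.012,-37.012), heading=315, 4 segment(s) drawn

Answer: 40.012 -37.012 315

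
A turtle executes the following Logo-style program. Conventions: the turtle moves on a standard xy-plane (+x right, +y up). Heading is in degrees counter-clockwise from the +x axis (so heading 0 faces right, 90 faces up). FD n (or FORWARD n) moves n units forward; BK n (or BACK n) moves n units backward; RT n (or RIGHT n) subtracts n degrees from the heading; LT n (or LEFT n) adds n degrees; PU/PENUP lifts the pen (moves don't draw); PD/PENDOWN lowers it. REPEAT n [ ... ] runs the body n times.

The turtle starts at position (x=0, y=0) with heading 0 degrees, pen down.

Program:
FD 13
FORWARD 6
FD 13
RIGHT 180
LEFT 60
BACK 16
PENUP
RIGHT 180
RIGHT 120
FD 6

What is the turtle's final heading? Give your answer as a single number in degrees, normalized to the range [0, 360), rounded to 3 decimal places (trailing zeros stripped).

Answer: 300

Derivation:
Executing turtle program step by step:
Start: pos=(0,0), heading=0, pen down
FD 13: (0,0) -> (13,0) [heading=0, draw]
FD 6: (13,0) -> (19,0) [heading=0, draw]
FD 13: (19,0) -> (32,0) [heading=0, draw]
RT 180: heading 0 -> 180
LT 60: heading 180 -> 240
BK 16: (32,0) -> (40,13.856) [heading=240, draw]
PU: pen up
RT 180: heading 240 -> 60
RT 120: heading 60 -> 300
FD 6: (40,13.856) -> (43,8.66) [heading=300, move]
Final: pos=(43,8.66), heading=300, 4 segment(s) drawn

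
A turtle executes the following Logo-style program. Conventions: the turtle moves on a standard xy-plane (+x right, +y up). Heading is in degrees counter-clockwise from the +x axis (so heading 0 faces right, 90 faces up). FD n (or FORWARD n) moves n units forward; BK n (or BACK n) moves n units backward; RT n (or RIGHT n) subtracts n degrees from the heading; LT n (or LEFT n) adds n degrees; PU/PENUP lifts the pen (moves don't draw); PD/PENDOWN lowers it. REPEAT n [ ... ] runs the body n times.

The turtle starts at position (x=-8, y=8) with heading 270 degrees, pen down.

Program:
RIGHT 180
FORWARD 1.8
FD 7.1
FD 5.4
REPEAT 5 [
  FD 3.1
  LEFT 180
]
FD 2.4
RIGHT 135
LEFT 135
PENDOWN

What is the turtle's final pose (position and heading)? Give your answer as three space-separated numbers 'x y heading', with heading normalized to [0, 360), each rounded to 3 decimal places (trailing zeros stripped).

Answer: -8 23 270

Derivation:
Executing turtle program step by step:
Start: pos=(-8,8), heading=270, pen down
RT 180: heading 270 -> 90
FD 1.8: (-8,8) -> (-8,9.8) [heading=90, draw]
FD 7.1: (-8,9.8) -> (-8,16.9) [heading=90, draw]
FD 5.4: (-8,16.9) -> (-8,22.3) [heading=90, draw]
REPEAT 5 [
  -- iteration 1/5 --
  FD 3.1: (-8,22.3) -> (-8,25.4) [heading=90, draw]
  LT 180: heading 90 -> 270
  -- iteration 2/5 --
  FD 3.1: (-8,25.4) -> (-8,22.3) [heading=270, draw]
  LT 180: heading 270 -> 90
  -- iteration 3/5 --
  FD 3.1: (-8,22.3) -> (-8,25.4) [heading=90, draw]
  LT 180: heading 90 -> 270
  -- iteration 4/5 --
  FD 3.1: (-8,25.4) -> (-8,22.3) [heading=270, draw]
  LT 180: heading 270 -> 90
  -- iteration 5/5 --
  FD 3.1: (-8,22.3) -> (-8,25.4) [heading=90, draw]
  LT 180: heading 90 -> 270
]
FD 2.4: (-8,25.4) -> (-8,23) [heading=270, draw]
RT 135: heading 270 -> 135
LT 135: heading 135 -> 270
PD: pen down
Final: pos=(-8,23), heading=270, 9 segment(s) drawn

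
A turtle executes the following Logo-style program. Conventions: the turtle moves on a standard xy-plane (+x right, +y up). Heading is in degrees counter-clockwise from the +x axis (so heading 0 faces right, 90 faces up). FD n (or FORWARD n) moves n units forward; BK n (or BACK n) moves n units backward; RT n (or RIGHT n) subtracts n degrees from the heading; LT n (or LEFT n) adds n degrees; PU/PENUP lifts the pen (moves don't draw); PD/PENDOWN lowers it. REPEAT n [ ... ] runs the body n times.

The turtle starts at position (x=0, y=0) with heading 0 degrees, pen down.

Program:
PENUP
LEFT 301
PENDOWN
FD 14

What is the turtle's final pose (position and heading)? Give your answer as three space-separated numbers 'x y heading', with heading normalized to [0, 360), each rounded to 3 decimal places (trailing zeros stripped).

Executing turtle program step by step:
Start: pos=(0,0), heading=0, pen down
PU: pen up
LT 301: heading 0 -> 301
PD: pen down
FD 14: (0,0) -> (7.211,-12) [heading=301, draw]
Final: pos=(7.211,-12), heading=301, 1 segment(s) drawn

Answer: 7.211 -12 301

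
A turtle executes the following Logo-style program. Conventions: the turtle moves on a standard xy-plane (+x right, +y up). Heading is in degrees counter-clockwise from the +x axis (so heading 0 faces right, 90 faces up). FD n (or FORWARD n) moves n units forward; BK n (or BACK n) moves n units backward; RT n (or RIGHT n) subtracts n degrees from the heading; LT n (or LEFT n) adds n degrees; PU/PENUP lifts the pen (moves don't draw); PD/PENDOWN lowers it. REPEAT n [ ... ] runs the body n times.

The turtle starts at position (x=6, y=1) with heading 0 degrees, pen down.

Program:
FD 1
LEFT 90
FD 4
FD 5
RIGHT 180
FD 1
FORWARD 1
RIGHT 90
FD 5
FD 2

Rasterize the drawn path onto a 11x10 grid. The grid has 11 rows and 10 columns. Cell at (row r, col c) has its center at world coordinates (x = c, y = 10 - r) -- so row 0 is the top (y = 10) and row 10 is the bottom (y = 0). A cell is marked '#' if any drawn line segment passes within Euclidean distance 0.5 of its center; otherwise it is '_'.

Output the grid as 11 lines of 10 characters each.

Answer: _______#__
_______#__
########__
_______#__
_______#__
_______#__
_______#__
_______#__
_______#__
______##__
__________

Derivation:
Segment 0: (6,1) -> (7,1)
Segment 1: (7,1) -> (7,5)
Segment 2: (7,5) -> (7,10)
Segment 3: (7,10) -> (7,9)
Segment 4: (7,9) -> (7,8)
Segment 5: (7,8) -> (2,8)
Segment 6: (2,8) -> (0,8)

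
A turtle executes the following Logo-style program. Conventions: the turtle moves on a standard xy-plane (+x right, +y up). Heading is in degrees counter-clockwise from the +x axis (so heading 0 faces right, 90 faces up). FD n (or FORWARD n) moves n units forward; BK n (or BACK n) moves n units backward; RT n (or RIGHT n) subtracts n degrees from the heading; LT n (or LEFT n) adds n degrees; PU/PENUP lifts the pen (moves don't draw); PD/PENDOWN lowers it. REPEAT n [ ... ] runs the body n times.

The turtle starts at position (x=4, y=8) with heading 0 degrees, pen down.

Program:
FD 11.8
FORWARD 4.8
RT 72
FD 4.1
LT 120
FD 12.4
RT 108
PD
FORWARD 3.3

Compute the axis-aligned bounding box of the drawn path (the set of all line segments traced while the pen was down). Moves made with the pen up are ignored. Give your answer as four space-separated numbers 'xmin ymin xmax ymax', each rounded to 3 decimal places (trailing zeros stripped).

Executing turtle program step by step:
Start: pos=(4,8), heading=0, pen down
FD 11.8: (4,8) -> (15.8,8) [heading=0, draw]
FD 4.8: (15.8,8) -> (20.6,8) [heading=0, draw]
RT 72: heading 0 -> 288
FD 4.1: (20.6,8) -> (21.867,4.101) [heading=288, draw]
LT 120: heading 288 -> 48
FD 12.4: (21.867,4.101) -> (30.164,13.316) [heading=48, draw]
RT 108: heading 48 -> 300
PD: pen down
FD 3.3: (30.164,13.316) -> (31.814,10.458) [heading=300, draw]
Final: pos=(31.814,10.458), heading=300, 5 segment(s) drawn

Segment endpoints: x in {4, 15.8, 20.6, 21.867, 30.164, 31.814}, y in {4.101, 8, 10.458, 13.316}
xmin=4, ymin=4.101, xmax=31.814, ymax=13.316

Answer: 4 4.101 31.814 13.316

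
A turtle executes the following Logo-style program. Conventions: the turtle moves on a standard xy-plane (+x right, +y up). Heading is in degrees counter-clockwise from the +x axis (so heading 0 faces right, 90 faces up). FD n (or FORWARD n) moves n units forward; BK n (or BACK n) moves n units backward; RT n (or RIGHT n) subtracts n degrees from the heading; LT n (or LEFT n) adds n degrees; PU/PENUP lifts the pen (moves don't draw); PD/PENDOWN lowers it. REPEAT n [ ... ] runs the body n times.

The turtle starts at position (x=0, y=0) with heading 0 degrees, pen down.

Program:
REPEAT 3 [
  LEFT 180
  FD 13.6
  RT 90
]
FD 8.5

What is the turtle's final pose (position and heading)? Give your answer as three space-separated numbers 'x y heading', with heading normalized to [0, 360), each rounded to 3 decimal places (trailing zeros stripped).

Executing turtle program step by step:
Start: pos=(0,0), heading=0, pen down
REPEAT 3 [
  -- iteration 1/3 --
  LT 180: heading 0 -> 180
  FD 13.6: (0,0) -> (-13.6,0) [heading=180, draw]
  RT 90: heading 180 -> 90
  -- iteration 2/3 --
  LT 180: heading 90 -> 270
  FD 13.6: (-13.6,0) -> (-13.6,-13.6) [heading=270, draw]
  RT 90: heading 270 -> 180
  -- iteration 3/3 --
  LT 180: heading 180 -> 0
  FD 13.6: (-13.6,-13.6) -> (0,-13.6) [heading=0, draw]
  RT 90: heading 0 -> 270
]
FD 8.5: (0,-13.6) -> (0,-22.1) [heading=270, draw]
Final: pos=(0,-22.1), heading=270, 4 segment(s) drawn

Answer: 0 -22.1 270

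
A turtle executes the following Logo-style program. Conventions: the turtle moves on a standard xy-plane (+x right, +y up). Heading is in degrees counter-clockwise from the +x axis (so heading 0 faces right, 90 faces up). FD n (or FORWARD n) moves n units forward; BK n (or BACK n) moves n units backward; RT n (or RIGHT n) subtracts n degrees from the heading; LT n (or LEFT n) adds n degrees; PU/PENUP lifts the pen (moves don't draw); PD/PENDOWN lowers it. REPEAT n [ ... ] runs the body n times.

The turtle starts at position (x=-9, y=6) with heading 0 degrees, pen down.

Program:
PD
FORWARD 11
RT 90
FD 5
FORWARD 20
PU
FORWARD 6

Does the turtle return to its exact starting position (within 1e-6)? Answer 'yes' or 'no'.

Executing turtle program step by step:
Start: pos=(-9,6), heading=0, pen down
PD: pen down
FD 11: (-9,6) -> (2,6) [heading=0, draw]
RT 90: heading 0 -> 270
FD 5: (2,6) -> (2,1) [heading=270, draw]
FD 20: (2,1) -> (2,-19) [heading=270, draw]
PU: pen up
FD 6: (2,-19) -> (2,-25) [heading=270, move]
Final: pos=(2,-25), heading=270, 3 segment(s) drawn

Start position: (-9, 6)
Final position: (2, -25)
Distance = 32.894; >= 1e-6 -> NOT closed

Answer: no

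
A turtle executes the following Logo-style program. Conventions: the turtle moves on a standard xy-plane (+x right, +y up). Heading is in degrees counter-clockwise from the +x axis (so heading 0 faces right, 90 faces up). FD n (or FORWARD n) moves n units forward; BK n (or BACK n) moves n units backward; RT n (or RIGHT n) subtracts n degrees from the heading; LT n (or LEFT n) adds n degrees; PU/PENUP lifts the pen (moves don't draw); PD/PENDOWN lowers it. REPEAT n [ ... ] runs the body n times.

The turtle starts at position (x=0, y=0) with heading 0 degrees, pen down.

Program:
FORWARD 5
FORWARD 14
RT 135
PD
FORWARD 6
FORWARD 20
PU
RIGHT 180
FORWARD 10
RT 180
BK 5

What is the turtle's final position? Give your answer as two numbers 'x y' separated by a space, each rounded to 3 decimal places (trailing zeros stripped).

Answer: 11.222 -7.778

Derivation:
Executing turtle program step by step:
Start: pos=(0,0), heading=0, pen down
FD 5: (0,0) -> (5,0) [heading=0, draw]
FD 14: (5,0) -> (19,0) [heading=0, draw]
RT 135: heading 0 -> 225
PD: pen down
FD 6: (19,0) -> (14.757,-4.243) [heading=225, draw]
FD 20: (14.757,-4.243) -> (0.615,-18.385) [heading=225, draw]
PU: pen up
RT 180: heading 225 -> 45
FD 10: (0.615,-18.385) -> (7.686,-11.314) [heading=45, move]
RT 180: heading 45 -> 225
BK 5: (7.686,-11.314) -> (11.222,-7.778) [heading=225, move]
Final: pos=(11.222,-7.778), heading=225, 4 segment(s) drawn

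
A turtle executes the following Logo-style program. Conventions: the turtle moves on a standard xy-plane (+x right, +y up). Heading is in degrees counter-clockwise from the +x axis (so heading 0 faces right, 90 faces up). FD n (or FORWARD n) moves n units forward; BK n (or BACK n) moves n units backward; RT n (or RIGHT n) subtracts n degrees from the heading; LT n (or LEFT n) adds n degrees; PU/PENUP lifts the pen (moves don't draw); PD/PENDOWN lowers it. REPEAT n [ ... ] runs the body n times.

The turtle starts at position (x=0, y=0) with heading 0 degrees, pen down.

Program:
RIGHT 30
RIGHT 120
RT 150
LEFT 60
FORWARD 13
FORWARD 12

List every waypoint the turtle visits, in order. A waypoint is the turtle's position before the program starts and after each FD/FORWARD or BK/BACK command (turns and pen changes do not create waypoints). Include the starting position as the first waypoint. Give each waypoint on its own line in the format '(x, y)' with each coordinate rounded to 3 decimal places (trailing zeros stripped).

Answer: (0, 0)
(-6.5, 11.258)
(-12.5, 21.651)

Derivation:
Executing turtle program step by step:
Start: pos=(0,0), heading=0, pen down
RT 30: heading 0 -> 330
RT 120: heading 330 -> 210
RT 150: heading 210 -> 60
LT 60: heading 60 -> 120
FD 13: (0,0) -> (-6.5,11.258) [heading=120, draw]
FD 12: (-6.5,11.258) -> (-12.5,21.651) [heading=120, draw]
Final: pos=(-12.5,21.651), heading=120, 2 segment(s) drawn
Waypoints (3 total):
(0, 0)
(-6.5, 11.258)
(-12.5, 21.651)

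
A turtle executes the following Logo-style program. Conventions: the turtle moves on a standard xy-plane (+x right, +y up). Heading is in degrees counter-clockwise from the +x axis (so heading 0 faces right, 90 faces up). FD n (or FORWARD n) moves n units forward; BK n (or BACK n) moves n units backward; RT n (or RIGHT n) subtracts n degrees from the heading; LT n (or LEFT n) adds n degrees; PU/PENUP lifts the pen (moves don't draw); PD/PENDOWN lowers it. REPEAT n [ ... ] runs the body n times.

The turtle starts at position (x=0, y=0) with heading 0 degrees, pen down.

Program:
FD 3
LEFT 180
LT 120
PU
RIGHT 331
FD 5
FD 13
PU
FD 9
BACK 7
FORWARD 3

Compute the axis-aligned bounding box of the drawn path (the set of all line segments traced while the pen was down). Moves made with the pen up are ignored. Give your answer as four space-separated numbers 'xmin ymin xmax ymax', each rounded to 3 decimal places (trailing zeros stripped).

Executing turtle program step by step:
Start: pos=(0,0), heading=0, pen down
FD 3: (0,0) -> (3,0) [heading=0, draw]
LT 180: heading 0 -> 180
LT 120: heading 180 -> 300
PU: pen up
RT 331: heading 300 -> 329
FD 5: (3,0) -> (7.286,-2.575) [heading=329, move]
FD 13: (7.286,-2.575) -> (18.429,-9.271) [heading=329, move]
PU: pen up
FD 9: (18.429,-9.271) -> (26.144,-13.906) [heading=329, move]
BK 7: (26.144,-13.906) -> (20.143,-10.301) [heading=329, move]
FD 3: (20.143,-10.301) -> (22.715,-11.846) [heading=329, move]
Final: pos=(22.715,-11.846), heading=329, 1 segment(s) drawn

Segment endpoints: x in {0, 3}, y in {0}
xmin=0, ymin=0, xmax=3, ymax=0

Answer: 0 0 3 0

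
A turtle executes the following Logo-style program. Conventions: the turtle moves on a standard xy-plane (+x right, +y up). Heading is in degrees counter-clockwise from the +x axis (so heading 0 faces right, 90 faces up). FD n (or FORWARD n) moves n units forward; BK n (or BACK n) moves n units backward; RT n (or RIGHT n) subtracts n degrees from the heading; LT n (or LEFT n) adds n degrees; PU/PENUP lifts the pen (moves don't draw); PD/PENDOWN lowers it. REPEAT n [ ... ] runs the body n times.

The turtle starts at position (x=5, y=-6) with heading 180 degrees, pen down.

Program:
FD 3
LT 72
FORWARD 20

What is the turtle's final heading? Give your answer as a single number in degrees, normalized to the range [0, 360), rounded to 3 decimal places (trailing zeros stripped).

Answer: 252

Derivation:
Executing turtle program step by step:
Start: pos=(5,-6), heading=180, pen down
FD 3: (5,-6) -> (2,-6) [heading=180, draw]
LT 72: heading 180 -> 252
FD 20: (2,-6) -> (-4.18,-25.021) [heading=252, draw]
Final: pos=(-4.18,-25.021), heading=252, 2 segment(s) drawn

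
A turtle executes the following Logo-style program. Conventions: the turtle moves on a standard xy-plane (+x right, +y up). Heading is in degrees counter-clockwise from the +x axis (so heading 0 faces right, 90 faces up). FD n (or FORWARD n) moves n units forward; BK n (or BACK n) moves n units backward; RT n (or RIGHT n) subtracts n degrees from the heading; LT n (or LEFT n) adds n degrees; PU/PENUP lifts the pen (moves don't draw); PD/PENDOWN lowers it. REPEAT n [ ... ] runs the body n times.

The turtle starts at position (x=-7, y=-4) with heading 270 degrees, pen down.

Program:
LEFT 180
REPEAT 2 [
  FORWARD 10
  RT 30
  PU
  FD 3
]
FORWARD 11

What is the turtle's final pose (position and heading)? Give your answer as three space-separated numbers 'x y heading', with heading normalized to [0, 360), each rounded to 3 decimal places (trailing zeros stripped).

Executing turtle program step by step:
Start: pos=(-7,-4), heading=270, pen down
LT 180: heading 270 -> 90
REPEAT 2 [
  -- iteration 1/2 --
  FD 10: (-7,-4) -> (-7,6) [heading=90, draw]
  RT 30: heading 90 -> 60
  PU: pen up
  FD 3: (-7,6) -> (-5.5,8.598) [heading=60, move]
  -- iteration 2/2 --
  FD 10: (-5.5,8.598) -> (-0.5,17.258) [heading=60, move]
  RT 30: heading 60 -> 30
  PU: pen up
  FD 3: (-0.5,17.258) -> (2.098,18.758) [heading=30, move]
]
FD 11: (2.098,18.758) -> (11.624,24.258) [heading=30, move]
Final: pos=(11.624,24.258), heading=30, 1 segment(s) drawn

Answer: 11.624 24.258 30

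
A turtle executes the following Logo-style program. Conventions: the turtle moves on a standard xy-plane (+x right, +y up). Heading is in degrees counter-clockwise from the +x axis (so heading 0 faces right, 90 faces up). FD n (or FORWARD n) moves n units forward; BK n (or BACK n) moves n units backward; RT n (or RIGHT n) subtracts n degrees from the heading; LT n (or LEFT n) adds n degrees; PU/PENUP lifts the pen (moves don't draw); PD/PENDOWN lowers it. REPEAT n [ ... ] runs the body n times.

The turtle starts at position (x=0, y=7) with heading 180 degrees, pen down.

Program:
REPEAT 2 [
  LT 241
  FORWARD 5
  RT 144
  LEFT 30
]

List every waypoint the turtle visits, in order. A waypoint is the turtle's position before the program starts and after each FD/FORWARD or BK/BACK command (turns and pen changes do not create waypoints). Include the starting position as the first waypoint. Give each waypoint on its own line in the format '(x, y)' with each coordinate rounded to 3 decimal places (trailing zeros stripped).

Executing turtle program step by step:
Start: pos=(0,7), heading=180, pen down
REPEAT 2 [
  -- iteration 1/2 --
  LT 241: heading 180 -> 61
  FD 5: (0,7) -> (2.424,11.373) [heading=61, draw]
  RT 144: heading 61 -> 277
  LT 30: heading 277 -> 307
  -- iteration 2/2 --
  LT 241: heading 307 -> 188
  FD 5: (2.424,11.373) -> (-2.527,10.677) [heading=188, draw]
  RT 144: heading 188 -> 44
  LT 30: heading 44 -> 74
]
Final: pos=(-2.527,10.677), heading=74, 2 segment(s) drawn
Waypoints (3 total):
(0, 7)
(2.424, 11.373)
(-2.527, 10.677)

Answer: (0, 7)
(2.424, 11.373)
(-2.527, 10.677)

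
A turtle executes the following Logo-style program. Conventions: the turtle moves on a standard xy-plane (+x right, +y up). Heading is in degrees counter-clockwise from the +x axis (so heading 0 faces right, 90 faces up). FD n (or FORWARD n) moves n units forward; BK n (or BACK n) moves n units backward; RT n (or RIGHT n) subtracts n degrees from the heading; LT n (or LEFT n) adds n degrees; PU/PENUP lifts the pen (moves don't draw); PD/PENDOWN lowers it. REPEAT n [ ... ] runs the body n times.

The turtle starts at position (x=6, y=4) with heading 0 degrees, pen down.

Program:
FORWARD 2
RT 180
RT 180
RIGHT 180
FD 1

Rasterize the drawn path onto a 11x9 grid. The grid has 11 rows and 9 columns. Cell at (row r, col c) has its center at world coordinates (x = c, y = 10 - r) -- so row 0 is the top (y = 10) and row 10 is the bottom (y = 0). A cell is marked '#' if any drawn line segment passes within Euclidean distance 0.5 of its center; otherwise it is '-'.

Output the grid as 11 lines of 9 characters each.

Answer: ---------
---------
---------
---------
---------
---------
------###
---------
---------
---------
---------

Derivation:
Segment 0: (6,4) -> (8,4)
Segment 1: (8,4) -> (7,4)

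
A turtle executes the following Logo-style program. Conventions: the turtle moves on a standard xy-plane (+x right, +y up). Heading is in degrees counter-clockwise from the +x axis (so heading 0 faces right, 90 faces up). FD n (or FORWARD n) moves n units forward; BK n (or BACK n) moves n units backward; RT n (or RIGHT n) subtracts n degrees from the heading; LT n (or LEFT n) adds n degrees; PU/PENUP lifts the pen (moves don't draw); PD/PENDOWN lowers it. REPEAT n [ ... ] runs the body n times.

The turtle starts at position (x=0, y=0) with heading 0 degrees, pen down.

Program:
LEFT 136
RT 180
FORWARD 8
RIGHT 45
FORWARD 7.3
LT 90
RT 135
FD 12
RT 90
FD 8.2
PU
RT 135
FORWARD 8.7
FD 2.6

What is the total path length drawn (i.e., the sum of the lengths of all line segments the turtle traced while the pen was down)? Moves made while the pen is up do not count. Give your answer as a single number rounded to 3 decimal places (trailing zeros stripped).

Executing turtle program step by step:
Start: pos=(0,0), heading=0, pen down
LT 136: heading 0 -> 136
RT 180: heading 136 -> 316
FD 8: (0,0) -> (5.755,-5.557) [heading=316, draw]
RT 45: heading 316 -> 271
FD 7.3: (5.755,-5.557) -> (5.882,-12.856) [heading=271, draw]
LT 90: heading 271 -> 1
RT 135: heading 1 -> 226
FD 12: (5.882,-12.856) -> (-2.454,-21.488) [heading=226, draw]
RT 90: heading 226 -> 136
FD 8.2: (-2.454,-21.488) -> (-8.352,-15.792) [heading=136, draw]
PU: pen up
RT 135: heading 136 -> 1
FD 8.7: (-8.352,-15.792) -> (0.346,-15.64) [heading=1, move]
FD 2.6: (0.346,-15.64) -> (2.946,-15.595) [heading=1, move]
Final: pos=(2.946,-15.595), heading=1, 4 segment(s) drawn

Segment lengths:
  seg 1: (0,0) -> (5.755,-5.557), length = 8
  seg 2: (5.755,-5.557) -> (5.882,-12.856), length = 7.3
  seg 3: (5.882,-12.856) -> (-2.454,-21.488), length = 12
  seg 4: (-2.454,-21.488) -> (-8.352,-15.792), length = 8.2
Total = 35.5

Answer: 35.5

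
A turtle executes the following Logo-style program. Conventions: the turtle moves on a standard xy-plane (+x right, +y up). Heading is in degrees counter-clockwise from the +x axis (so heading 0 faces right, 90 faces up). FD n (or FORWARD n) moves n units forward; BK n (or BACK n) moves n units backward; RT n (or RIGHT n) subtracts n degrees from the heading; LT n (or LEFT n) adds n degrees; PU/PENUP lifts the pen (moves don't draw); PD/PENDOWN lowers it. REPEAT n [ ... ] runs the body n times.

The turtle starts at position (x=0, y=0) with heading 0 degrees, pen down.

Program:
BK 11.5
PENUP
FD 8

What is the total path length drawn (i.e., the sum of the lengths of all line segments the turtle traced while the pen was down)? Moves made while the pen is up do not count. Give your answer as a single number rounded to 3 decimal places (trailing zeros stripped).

Executing turtle program step by step:
Start: pos=(0,0), heading=0, pen down
BK 11.5: (0,0) -> (-11.5,0) [heading=0, draw]
PU: pen up
FD 8: (-11.5,0) -> (-3.5,0) [heading=0, move]
Final: pos=(-3.5,0), heading=0, 1 segment(s) drawn

Segment lengths:
  seg 1: (0,0) -> (-11.5,0), length = 11.5
Total = 11.5

Answer: 11.5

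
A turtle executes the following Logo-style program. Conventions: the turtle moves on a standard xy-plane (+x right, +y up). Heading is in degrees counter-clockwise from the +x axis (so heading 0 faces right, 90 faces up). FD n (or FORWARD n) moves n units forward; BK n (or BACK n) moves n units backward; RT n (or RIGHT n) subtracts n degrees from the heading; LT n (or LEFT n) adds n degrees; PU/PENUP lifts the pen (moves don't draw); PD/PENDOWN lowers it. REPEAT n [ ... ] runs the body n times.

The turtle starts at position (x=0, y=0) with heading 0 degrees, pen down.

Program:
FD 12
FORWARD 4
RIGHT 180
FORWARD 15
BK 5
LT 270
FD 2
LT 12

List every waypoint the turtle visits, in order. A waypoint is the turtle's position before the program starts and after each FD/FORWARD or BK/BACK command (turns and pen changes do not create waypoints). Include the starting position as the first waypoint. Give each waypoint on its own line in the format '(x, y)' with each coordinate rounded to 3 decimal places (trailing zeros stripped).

Answer: (0, 0)
(12, 0)
(16, 0)
(1, 0)
(6, 0)
(6, 2)

Derivation:
Executing turtle program step by step:
Start: pos=(0,0), heading=0, pen down
FD 12: (0,0) -> (12,0) [heading=0, draw]
FD 4: (12,0) -> (16,0) [heading=0, draw]
RT 180: heading 0 -> 180
FD 15: (16,0) -> (1,0) [heading=180, draw]
BK 5: (1,0) -> (6,0) [heading=180, draw]
LT 270: heading 180 -> 90
FD 2: (6,0) -> (6,2) [heading=90, draw]
LT 12: heading 90 -> 102
Final: pos=(6,2), heading=102, 5 segment(s) drawn
Waypoints (6 total):
(0, 0)
(12, 0)
(16, 0)
(1, 0)
(6, 0)
(6, 2)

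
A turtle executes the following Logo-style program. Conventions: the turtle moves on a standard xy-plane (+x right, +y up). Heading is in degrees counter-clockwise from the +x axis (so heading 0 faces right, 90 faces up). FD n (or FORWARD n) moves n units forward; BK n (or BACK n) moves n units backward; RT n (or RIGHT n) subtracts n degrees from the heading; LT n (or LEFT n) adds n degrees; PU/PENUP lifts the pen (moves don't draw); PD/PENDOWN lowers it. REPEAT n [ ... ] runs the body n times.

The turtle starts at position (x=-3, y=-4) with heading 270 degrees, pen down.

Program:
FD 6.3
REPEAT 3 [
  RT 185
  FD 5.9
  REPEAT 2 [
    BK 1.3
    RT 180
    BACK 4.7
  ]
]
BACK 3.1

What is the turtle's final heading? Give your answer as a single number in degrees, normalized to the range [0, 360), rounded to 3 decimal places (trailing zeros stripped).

Answer: 75

Derivation:
Executing turtle program step by step:
Start: pos=(-3,-4), heading=270, pen down
FD 6.3: (-3,-4) -> (-3,-10.3) [heading=270, draw]
REPEAT 3 [
  -- iteration 1/3 --
  RT 185: heading 270 -> 85
  FD 5.9: (-3,-10.3) -> (-2.486,-4.422) [heading=85, draw]
  REPEAT 2 [
    -- iteration 1/2 --
    BK 1.3: (-2.486,-4.422) -> (-2.599,-5.718) [heading=85, draw]
    RT 180: heading 85 -> 265
    BK 4.7: (-2.599,-5.718) -> (-2.189,-1.035) [heading=265, draw]
    -- iteration 2/2 --
    BK 1.3: (-2.189,-1.035) -> (-2.076,0.26) [heading=265, draw]
    RT 180: heading 265 -> 85
    BK 4.7: (-2.076,0.26) -> (-2.486,-4.422) [heading=85, draw]
  ]
  -- iteration 2/3 --
  RT 185: heading 85 -> 260
  FD 5.9: (-2.486,-4.422) -> (-3.51,-10.233) [heading=260, draw]
  REPEAT 2 [
    -- iteration 1/2 --
    BK 1.3: (-3.51,-10.233) -> (-3.285,-8.953) [heading=260, draw]
    RT 180: heading 260 -> 80
    BK 4.7: (-3.285,-8.953) -> (-4.101,-13.581) [heading=80, draw]
    -- iteration 2/2 --
    BK 1.3: (-4.101,-13.581) -> (-4.326,-14.861) [heading=80, draw]
    RT 180: heading 80 -> 260
    BK 4.7: (-4.326,-14.861) -> (-3.51,-10.233) [heading=260, draw]
  ]
  -- iteration 3/3 --
  RT 185: heading 260 -> 75
  FD 5.9: (-3.51,-10.233) -> (-1.983,-4.534) [heading=75, draw]
  REPEAT 2 [
    -- iteration 1/2 --
    BK 1.3: (-1.983,-4.534) -> (-2.32,-5.79) [heading=75, draw]
    RT 180: heading 75 -> 255
    BK 4.7: (-2.32,-5.79) -> (-1.103,-1.25) [heading=255, draw]
    -- iteration 2/2 --
    BK 1.3: (-1.103,-1.25) -> (-0.767,0.006) [heading=255, draw]
    RT 180: heading 255 -> 75
    BK 4.7: (-0.767,0.006) -> (-1.983,-4.534) [heading=75, draw]
  ]
]
BK 3.1: (-1.983,-4.534) -> (-2.786,-7.528) [heading=75, draw]
Final: pos=(-2.786,-7.528), heading=75, 17 segment(s) drawn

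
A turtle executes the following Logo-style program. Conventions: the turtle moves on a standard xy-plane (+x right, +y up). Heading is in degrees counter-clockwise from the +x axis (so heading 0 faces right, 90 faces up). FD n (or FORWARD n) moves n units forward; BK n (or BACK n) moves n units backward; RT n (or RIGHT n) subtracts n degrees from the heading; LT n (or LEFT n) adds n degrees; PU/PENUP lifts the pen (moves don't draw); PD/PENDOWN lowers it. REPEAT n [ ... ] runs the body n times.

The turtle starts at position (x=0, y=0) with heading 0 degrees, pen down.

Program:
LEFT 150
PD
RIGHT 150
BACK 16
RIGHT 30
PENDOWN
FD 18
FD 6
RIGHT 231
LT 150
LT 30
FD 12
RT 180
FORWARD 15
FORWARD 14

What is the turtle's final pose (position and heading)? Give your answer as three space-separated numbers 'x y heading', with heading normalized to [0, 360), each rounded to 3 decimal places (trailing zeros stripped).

Executing turtle program step by step:
Start: pos=(0,0), heading=0, pen down
LT 150: heading 0 -> 150
PD: pen down
RT 150: heading 150 -> 0
BK 16: (0,0) -> (-16,0) [heading=0, draw]
RT 30: heading 0 -> 330
PD: pen down
FD 18: (-16,0) -> (-0.412,-9) [heading=330, draw]
FD 6: (-0.412,-9) -> (4.785,-12) [heading=330, draw]
RT 231: heading 330 -> 99
LT 150: heading 99 -> 249
LT 30: heading 249 -> 279
FD 12: (4.785,-12) -> (6.662,-23.852) [heading=279, draw]
RT 180: heading 279 -> 99
FD 15: (6.662,-23.852) -> (4.315,-9.037) [heading=99, draw]
FD 14: (4.315,-9.037) -> (2.125,4.791) [heading=99, draw]
Final: pos=(2.125,4.791), heading=99, 6 segment(s) drawn

Answer: 2.125 4.791 99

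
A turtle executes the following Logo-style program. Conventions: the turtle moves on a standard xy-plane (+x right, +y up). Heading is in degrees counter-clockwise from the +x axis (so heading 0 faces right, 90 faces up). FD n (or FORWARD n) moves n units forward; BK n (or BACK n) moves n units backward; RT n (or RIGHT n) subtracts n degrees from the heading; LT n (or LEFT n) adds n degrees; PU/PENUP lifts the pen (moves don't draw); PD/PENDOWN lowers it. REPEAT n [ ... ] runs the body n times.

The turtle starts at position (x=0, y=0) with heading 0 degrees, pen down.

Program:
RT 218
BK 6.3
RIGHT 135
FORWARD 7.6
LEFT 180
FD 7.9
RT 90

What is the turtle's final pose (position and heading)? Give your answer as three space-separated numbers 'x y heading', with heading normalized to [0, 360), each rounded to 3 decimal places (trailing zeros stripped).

Answer: 4.667 -3.915 97

Derivation:
Executing turtle program step by step:
Start: pos=(0,0), heading=0, pen down
RT 218: heading 0 -> 142
BK 6.3: (0,0) -> (4.964,-3.879) [heading=142, draw]
RT 135: heading 142 -> 7
FD 7.6: (4.964,-3.879) -> (12.508,-2.952) [heading=7, draw]
LT 180: heading 7 -> 187
FD 7.9: (12.508,-2.952) -> (4.667,-3.915) [heading=187, draw]
RT 90: heading 187 -> 97
Final: pos=(4.667,-3.915), heading=97, 3 segment(s) drawn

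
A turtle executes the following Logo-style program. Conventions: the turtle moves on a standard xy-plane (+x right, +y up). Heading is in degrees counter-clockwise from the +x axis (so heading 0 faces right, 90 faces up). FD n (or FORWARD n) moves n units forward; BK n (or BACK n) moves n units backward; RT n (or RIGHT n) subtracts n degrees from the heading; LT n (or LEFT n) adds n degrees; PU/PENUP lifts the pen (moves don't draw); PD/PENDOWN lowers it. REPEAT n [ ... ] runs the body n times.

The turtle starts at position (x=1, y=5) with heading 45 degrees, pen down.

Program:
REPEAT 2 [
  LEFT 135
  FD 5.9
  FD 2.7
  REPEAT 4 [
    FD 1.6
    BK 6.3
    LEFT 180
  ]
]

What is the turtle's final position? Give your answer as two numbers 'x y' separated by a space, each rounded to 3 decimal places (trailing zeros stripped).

Executing turtle program step by step:
Start: pos=(1,5), heading=45, pen down
REPEAT 2 [
  -- iteration 1/2 --
  LT 135: heading 45 -> 180
  FD 5.9: (1,5) -> (-4.9,5) [heading=180, draw]
  FD 2.7: (-4.9,5) -> (-7.6,5) [heading=180, draw]
  REPEAT 4 [
    -- iteration 1/4 --
    FD 1.6: (-7.6,5) -> (-9.2,5) [heading=180, draw]
    BK 6.3: (-9.2,5) -> (-2.9,5) [heading=180, draw]
    LT 180: heading 180 -> 0
    -- iteration 2/4 --
    FD 1.6: (-2.9,5) -> (-1.3,5) [heading=0, draw]
    BK 6.3: (-1.3,5) -> (-7.6,5) [heading=0, draw]
    LT 180: heading 0 -> 180
    -- iteration 3/4 --
    FD 1.6: (-7.6,5) -> (-9.2,5) [heading=180, draw]
    BK 6.3: (-9.2,5) -> (-2.9,5) [heading=180, draw]
    LT 180: heading 180 -> 0
    -- iteration 4/4 --
    FD 1.6: (-2.9,5) -> (-1.3,5) [heading=0, draw]
    BK 6.3: (-1.3,5) -> (-7.6,5) [heading=0, draw]
    LT 180: heading 0 -> 180
  ]
  -- iteration 2/2 --
  LT 135: heading 180 -> 315
  FD 5.9: (-7.6,5) -> (-3.428,0.828) [heading=315, draw]
  FD 2.7: (-3.428,0.828) -> (-1.519,-1.081) [heading=315, draw]
  REPEAT 4 [
    -- iteration 1/4 --
    FD 1.6: (-1.519,-1.081) -> (-0.388,-2.212) [heading=315, draw]
    BK 6.3: (-0.388,-2.212) -> (-4.842,2.242) [heading=315, draw]
    LT 180: heading 315 -> 135
    -- iteration 2/4 --
    FD 1.6: (-4.842,2.242) -> (-5.974,3.374) [heading=135, draw]
    BK 6.3: (-5.974,3.374) -> (-1.519,-1.081) [heading=135, draw]
    LT 180: heading 135 -> 315
    -- iteration 3/4 --
    FD 1.6: (-1.519,-1.081) -> (-0.388,-2.212) [heading=315, draw]
    BK 6.3: (-0.388,-2.212) -> (-4.842,2.242) [heading=315, draw]
    LT 180: heading 315 -> 135
    -- iteration 4/4 --
    FD 1.6: (-4.842,2.242) -> (-5.974,3.374) [heading=135, draw]
    BK 6.3: (-5.974,3.374) -> (-1.519,-1.081) [heading=135, draw]
    LT 180: heading 135 -> 315
  ]
]
Final: pos=(-1.519,-1.081), heading=315, 20 segment(s) drawn

Answer: -1.519 -1.081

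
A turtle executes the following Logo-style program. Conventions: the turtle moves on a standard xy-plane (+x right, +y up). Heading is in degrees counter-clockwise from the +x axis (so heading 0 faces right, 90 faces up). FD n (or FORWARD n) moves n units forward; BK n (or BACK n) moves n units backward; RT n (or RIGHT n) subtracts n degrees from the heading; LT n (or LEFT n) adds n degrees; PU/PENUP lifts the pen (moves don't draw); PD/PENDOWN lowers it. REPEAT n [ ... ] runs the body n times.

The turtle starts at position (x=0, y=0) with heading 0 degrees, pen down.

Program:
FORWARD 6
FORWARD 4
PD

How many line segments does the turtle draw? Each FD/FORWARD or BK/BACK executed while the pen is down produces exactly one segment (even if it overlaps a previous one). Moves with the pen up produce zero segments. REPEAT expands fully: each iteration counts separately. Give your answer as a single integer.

Answer: 2

Derivation:
Executing turtle program step by step:
Start: pos=(0,0), heading=0, pen down
FD 6: (0,0) -> (6,0) [heading=0, draw]
FD 4: (6,0) -> (10,0) [heading=0, draw]
PD: pen down
Final: pos=(10,0), heading=0, 2 segment(s) drawn
Segments drawn: 2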